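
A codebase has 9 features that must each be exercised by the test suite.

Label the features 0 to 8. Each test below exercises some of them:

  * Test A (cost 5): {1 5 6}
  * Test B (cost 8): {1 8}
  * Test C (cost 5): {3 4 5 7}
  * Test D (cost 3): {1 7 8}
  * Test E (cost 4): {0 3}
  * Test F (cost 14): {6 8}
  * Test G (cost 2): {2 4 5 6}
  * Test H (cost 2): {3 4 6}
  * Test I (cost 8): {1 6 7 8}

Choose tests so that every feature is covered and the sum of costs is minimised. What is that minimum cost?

D, E, G together cover every feature (D ∪ E ∪ G = {0, 1, 2, 3, 4, 5, 6, 7, 8}); total cost 3 + 4 + 2 = 9.
No covering selection has total cost below 9.

9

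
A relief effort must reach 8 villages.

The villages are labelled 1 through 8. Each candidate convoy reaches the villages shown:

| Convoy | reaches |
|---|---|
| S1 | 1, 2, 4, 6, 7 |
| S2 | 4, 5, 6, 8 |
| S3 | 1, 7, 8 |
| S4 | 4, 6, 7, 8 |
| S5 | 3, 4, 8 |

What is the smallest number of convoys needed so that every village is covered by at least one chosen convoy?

Take {S1, S2, S5}. Their union is {1, 2, 3, 4, 5, 6, 7, 8}, which is all 8 villages.
Only S1 contains 2, so S1 is forced; the remaining 3 villages need at least 2 more convoys (each remaining convoy adds at most 2) — so at least 3 convoys are needed, and 3 is optimal.

3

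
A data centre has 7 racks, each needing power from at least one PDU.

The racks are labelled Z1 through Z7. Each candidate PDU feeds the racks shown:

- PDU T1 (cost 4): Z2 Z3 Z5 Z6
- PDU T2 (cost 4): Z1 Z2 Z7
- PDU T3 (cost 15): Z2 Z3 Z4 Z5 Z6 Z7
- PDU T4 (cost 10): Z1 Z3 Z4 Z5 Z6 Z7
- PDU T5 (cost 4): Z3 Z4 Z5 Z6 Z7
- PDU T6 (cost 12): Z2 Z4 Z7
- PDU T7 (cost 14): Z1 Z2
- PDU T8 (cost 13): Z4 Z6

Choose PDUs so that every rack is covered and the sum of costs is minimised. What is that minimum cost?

T2, T5 together cover every rack (T2 ∪ T5 = {Z1, Z2, Z3, Z4, Z5, Z6, Z7}); total cost 4 + 4 = 8.
No covering selection has total cost below 8.

8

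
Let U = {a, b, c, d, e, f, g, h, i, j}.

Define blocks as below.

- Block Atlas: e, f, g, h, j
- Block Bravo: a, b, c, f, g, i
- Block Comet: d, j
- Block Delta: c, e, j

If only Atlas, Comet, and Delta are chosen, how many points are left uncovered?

Union of Atlas, Comet, Delta = {c, d, e, f, g, h, j}.
Not covered: a, b, i — 3 points.

3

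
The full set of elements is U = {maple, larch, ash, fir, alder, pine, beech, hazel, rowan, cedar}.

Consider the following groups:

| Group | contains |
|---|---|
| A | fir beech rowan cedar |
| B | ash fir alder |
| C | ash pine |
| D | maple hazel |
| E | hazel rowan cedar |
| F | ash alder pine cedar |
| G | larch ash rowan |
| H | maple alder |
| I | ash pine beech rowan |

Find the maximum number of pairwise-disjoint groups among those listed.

3

A, C, D are pairwise disjoint (A={fir,beech,rowan,cedar}; C={ash,pine}; D={maple,hazel}).
Every remaining group overlaps one of these, and no 4 of the listed groups are pairwise disjoint, so 3 is the maximum.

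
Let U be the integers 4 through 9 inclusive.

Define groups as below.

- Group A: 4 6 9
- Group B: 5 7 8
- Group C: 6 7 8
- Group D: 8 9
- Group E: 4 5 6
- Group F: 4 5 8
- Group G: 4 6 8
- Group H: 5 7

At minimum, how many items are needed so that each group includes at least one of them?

The 3 items {5, 8, 9} hit every group.
No choice of 2 items meets every group, so 3 is the minimum.

3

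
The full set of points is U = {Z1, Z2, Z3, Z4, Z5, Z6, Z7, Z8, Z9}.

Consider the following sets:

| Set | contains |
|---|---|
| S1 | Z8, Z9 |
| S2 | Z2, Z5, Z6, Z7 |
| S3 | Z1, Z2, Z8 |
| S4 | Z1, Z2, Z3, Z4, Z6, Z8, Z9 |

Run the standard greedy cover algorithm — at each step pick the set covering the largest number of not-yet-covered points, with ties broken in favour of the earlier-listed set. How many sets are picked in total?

Greedy: pick S4 (covers 7 new) → pick S2 (covers 2 new). Total picks: 2.

2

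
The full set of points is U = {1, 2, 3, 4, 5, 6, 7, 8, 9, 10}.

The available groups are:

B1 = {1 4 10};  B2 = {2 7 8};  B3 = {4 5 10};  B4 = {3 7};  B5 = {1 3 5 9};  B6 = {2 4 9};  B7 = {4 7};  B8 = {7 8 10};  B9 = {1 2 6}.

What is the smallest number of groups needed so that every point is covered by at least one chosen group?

B3, B5, B8, and B9 cover everything between them: the union {1, 2, 3, 4, 5, 6, 7, 8, 9, 10} is all of U.
Only B9 contains 6, so B9 is forced; the remaining 7 points need at least 3 more groups (each remaining group adds at most 3) — so at least 4 groups are needed, and 4 is optimal.

4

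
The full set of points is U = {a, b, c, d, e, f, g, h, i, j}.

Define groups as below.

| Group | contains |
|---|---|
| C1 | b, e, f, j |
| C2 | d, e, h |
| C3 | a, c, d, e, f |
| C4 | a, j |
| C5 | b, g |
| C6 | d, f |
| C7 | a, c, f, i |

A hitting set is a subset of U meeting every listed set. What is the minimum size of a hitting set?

T = {a, b, d} meets every group (each contains at least one member of T), and |T| = 3.
The groups C2, C5, C7 are pairwise disjoint, so any hitting set needs a separate point for each — at least 3. Hence 3 is optimal.

3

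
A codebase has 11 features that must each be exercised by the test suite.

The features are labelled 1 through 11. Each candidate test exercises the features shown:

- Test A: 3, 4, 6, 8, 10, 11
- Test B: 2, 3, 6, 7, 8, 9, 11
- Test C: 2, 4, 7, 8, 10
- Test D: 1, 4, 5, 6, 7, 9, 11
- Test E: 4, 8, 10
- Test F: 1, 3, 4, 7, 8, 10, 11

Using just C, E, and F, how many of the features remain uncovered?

Union of C, E, F = {1, 2, 3, 4, 7, 8, 10, 11}.
Not covered: 5, 6, 9 — 3 features.

3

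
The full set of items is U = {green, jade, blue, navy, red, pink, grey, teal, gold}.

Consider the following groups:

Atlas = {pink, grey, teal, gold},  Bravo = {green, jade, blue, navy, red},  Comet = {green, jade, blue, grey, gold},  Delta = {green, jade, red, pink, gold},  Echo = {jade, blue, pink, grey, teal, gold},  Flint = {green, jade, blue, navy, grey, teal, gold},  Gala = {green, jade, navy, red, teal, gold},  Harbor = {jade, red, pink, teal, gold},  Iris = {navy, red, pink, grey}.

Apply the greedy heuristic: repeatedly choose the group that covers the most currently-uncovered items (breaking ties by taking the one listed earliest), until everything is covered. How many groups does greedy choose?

2

Greedy: pick Flint (covers 7 new) → pick Delta (covers 2 new). Total picks: 2.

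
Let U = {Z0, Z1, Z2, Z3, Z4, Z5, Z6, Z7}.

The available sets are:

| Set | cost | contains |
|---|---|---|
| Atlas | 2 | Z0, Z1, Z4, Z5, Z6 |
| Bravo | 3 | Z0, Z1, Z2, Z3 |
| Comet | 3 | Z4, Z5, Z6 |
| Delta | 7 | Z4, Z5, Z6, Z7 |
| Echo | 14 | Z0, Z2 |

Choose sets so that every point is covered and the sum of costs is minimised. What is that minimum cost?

Bravo, Delta together cover every point (Bravo ∪ Delta = {Z0, Z1, Z2, Z3, Z4, Z5, Z6, Z7}); total cost 3 + 7 = 10.
The greedy pick Atlas, Bravo, Delta costs 12; no covering selection beats 10.

10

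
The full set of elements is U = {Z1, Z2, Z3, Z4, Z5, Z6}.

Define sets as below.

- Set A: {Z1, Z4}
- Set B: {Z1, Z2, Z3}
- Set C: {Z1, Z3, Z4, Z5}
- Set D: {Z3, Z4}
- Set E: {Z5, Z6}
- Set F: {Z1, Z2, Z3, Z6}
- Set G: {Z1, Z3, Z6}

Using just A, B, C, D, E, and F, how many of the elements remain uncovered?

0

Union of A, B, C, D, E, F = {Z1, Z2, Z3, Z4, Z5, Z6} — that's every element, so 0 are uncovered.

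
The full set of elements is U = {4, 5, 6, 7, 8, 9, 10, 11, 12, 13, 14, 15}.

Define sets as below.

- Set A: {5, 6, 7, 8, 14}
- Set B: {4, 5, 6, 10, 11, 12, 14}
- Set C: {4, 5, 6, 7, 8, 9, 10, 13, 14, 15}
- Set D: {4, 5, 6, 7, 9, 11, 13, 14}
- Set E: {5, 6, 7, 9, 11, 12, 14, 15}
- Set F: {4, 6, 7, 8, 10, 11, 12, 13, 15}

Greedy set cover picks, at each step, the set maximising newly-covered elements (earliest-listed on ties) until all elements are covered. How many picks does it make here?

2

Greedy: pick C (covers 10 new) → pick B (covers 2 new). Total picks: 2.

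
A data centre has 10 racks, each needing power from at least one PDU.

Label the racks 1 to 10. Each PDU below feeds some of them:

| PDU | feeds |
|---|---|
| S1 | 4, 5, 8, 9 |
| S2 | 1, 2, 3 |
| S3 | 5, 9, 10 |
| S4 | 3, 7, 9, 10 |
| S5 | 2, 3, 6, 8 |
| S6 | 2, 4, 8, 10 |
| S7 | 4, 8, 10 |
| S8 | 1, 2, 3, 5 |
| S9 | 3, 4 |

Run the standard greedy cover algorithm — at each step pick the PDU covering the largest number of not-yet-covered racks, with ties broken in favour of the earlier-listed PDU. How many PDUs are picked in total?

4

Greedy: pick S1 (covers 4 new) → pick S2 (covers 3 new) → pick S4 (covers 2 new) → pick S5 (covers 1 new). Total picks: 4.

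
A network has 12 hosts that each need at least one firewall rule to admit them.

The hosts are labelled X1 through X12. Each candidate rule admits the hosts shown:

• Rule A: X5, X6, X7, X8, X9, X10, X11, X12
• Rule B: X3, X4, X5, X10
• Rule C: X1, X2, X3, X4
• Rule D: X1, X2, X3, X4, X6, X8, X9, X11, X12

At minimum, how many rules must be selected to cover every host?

2

Take {A, D}. Their union is {X1, X2, X3, X4, X5, X6, X7, X8, X9, X10, X11, X12}, which is all 12 hosts.
No single rule has all 12 hosts (the largest, D, has 9), so 2 is optimal.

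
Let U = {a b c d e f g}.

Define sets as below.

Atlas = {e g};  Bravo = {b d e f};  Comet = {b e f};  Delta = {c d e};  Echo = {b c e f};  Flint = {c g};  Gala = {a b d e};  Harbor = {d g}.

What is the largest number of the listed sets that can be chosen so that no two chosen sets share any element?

Bravo, Flint are pairwise disjoint (Bravo={b,d,e,f}; Flint={c,g}).
Every remaining set overlaps one of these, and no 3 of the listed sets are pairwise disjoint, so 2 is the maximum.

2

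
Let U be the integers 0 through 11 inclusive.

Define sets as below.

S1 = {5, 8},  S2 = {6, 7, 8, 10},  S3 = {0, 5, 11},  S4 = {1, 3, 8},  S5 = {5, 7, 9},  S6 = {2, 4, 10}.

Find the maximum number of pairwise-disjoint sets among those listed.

S3, S4, S6 are pairwise disjoint (S3={0,5,11}; S4={1,3,8}; S6={2,4,10}).
Every remaining set overlaps one of these, and no 4 of the listed sets are pairwise disjoint, so 3 is the maximum.

3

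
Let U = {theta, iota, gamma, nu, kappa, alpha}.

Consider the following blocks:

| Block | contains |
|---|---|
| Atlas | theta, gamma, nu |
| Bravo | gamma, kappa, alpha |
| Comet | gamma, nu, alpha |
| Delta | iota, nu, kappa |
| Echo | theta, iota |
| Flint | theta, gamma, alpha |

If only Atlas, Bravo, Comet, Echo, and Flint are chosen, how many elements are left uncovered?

0

Union of Atlas, Bravo, Comet, Echo, Flint = {theta, iota, gamma, nu, kappa, alpha} — that's every element, so 0 are uncovered.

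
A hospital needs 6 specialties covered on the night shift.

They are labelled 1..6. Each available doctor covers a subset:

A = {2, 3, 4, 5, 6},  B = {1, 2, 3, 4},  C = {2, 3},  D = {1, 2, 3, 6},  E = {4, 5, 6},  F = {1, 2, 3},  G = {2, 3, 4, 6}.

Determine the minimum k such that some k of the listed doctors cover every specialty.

Take {A, B}. Their union is {1, 2, 3, 4, 5, 6}, which is all 6 specialties.
No single doctor has all 6 specialties (the largest, A, has 5), so 2 is optimal.

2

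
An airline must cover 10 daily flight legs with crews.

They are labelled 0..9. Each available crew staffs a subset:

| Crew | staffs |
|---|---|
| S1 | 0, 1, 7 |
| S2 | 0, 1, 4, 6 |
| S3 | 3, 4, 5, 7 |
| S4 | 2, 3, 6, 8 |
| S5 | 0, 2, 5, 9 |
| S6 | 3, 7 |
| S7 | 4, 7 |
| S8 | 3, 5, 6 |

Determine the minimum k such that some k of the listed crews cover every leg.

Take {S2, S4, S5, S6}. Their union is {0, 1, 2, 3, 4, 5, 6, 7, 8, 9}, which is all 10 legs.
No 3 of the 8 crews cover everything (all 56 combinations miss at least one leg), so 4 is optimal.

4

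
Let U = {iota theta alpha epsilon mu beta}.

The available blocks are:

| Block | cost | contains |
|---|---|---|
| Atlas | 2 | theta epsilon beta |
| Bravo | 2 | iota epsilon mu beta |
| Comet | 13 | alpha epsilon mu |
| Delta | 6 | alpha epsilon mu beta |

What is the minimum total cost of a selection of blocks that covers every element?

10

Atlas, Bravo, Delta together cover every element (Atlas ∪ Bravo ∪ Delta = {iota, theta, alpha, epsilon, mu, beta}); total cost 2 + 2 + 6 = 10.
No covering selection has total cost below 10.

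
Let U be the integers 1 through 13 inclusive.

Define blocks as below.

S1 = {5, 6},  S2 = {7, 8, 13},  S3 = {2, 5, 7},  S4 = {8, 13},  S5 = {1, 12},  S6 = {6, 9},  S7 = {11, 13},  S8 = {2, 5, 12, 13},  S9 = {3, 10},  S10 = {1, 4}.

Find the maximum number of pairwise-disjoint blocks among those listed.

5

S3, S4, S6, S9, S10 are pairwise disjoint (S3={2,5,7}; S4={8,13}; S6={6,9}; S9={3,10}; S10={1,4}).
Every remaining block overlaps one of these, and no 6 of the listed blocks are pairwise disjoint, so 5 is the maximum.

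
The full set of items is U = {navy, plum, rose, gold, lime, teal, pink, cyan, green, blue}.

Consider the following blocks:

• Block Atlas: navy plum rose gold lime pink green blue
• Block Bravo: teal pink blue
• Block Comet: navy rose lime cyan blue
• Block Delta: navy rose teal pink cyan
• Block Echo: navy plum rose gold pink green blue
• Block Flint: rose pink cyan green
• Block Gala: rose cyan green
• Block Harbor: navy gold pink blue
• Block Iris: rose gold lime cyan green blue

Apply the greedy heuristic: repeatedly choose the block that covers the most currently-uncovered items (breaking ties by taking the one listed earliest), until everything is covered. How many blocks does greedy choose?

2

Greedy: pick Atlas (covers 8 new) → pick Delta (covers 2 new). Total picks: 2.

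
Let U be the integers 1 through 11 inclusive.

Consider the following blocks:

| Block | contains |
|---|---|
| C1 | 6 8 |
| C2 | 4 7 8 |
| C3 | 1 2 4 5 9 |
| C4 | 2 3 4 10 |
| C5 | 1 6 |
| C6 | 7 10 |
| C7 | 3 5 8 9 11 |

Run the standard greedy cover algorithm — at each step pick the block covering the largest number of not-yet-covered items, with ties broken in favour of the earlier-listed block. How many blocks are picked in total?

4

Greedy: pick C3 (covers 5 new) → pick C7 (covers 3 new) → pick C6 (covers 2 new) → pick C1 (covers 1 new). Total picks: 4.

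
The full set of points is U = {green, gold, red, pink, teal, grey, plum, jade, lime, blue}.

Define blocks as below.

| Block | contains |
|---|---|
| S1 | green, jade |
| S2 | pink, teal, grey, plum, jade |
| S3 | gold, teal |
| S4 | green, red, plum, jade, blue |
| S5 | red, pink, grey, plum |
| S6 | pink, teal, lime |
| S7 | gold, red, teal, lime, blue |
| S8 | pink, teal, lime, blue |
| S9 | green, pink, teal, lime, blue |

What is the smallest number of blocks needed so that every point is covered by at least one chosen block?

Take {S2, S7, S9}. Their union is {green, gold, red, pink, teal, grey, plum, jade, lime, blue}, which is all 10 points.
No 2 of the 9 blocks cover everything (all 36 combinations miss at least one point), so 3 is optimal.

3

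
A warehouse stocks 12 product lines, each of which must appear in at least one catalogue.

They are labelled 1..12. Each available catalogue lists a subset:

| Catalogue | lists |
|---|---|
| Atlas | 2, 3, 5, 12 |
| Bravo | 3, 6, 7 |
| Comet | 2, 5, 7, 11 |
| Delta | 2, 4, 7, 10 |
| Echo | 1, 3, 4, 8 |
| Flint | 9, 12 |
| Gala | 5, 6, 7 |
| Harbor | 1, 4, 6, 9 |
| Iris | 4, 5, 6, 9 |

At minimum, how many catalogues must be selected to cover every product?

Atlas and Comet and Delta and Echo and Harbor together: Atlas ∪ Comet ∪ Delta ∪ Echo ∪ Harbor = {1, 2, 3, 4, 5, 6, 7, 8, 9, 10, 11, 12} — every product is covered.
No 4 of the 9 catalogues cover everything (all 126 combinations miss at least one product), so 5 is optimal.

5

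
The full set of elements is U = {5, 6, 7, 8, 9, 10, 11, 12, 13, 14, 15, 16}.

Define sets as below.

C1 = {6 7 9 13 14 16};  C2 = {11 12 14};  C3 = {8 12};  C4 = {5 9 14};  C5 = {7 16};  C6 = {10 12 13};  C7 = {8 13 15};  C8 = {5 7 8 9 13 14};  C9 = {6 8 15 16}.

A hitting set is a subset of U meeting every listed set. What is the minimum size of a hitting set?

Take H = {5, 12, 15, 16}. Each listed set contains at least one of these, so H is a hitting set of size 4.
No choice of 3 elements meets every set, so 4 is the minimum.

4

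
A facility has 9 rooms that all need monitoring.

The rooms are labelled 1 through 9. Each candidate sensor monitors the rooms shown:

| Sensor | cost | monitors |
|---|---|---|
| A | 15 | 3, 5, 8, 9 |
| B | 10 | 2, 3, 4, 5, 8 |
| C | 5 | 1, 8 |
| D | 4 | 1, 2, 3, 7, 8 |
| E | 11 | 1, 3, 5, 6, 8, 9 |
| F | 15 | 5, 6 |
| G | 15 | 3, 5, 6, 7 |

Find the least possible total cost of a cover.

B, D, E together cover every room (B ∪ D ∪ E = {1, 2, 3, 4, 5, 6, 7, 8, 9}); total cost 10 + 4 + 11 = 25.
No covering selection has total cost below 25.

25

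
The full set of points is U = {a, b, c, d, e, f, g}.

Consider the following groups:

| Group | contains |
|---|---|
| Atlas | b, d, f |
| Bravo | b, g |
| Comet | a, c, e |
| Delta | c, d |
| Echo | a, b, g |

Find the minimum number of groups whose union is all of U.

Atlas, Comet, and Echo cover everything between them: the union {a, b, c, d, e, f, g} is all of U.
Each group has at most 3 points, and 2·3 = 6 < 7 — so at least 3 groups are needed, and 3 is optimal.

3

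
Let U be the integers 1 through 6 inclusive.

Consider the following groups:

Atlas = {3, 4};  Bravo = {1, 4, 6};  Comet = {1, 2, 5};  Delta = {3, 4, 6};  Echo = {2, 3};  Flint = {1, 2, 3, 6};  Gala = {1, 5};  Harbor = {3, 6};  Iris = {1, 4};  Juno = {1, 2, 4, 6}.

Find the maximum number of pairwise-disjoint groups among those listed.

Comet, Delta are pairwise disjoint (Comet={1,2,5}; Delta={3,4,6}).
Every remaining group overlaps one of these, and no 3 of the listed groups are pairwise disjoint, so 2 is the maximum.

2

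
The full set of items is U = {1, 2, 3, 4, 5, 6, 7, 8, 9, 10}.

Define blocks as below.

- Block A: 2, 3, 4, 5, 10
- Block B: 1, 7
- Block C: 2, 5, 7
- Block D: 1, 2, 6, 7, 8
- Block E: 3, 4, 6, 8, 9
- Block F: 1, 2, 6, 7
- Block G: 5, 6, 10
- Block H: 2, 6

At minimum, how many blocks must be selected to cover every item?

3

Take {A, B, E}. Their union is {1, 2, 3, 4, 5, 6, 7, 8, 9, 10}, which is all 10 items.
Only E contains 9, so E is forced; the remaining 5 items need at least 2 more blocks (each remaining block adds at most 3) — so at least 3 blocks are needed, and 3 is optimal.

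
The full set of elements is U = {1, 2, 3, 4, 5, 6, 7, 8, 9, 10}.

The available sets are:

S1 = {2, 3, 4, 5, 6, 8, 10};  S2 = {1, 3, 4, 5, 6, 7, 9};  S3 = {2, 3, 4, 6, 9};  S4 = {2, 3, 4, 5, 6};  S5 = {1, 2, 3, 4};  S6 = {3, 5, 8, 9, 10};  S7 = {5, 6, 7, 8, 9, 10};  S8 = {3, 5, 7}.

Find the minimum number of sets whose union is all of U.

2

S5 and S7 cover everything between them: the union {1, 2, 3, 4, 5, 6, 7, 8, 9, 10} is all of U.
No single set has all 10 elements (the largest, S1, has 7), so 2 is optimal.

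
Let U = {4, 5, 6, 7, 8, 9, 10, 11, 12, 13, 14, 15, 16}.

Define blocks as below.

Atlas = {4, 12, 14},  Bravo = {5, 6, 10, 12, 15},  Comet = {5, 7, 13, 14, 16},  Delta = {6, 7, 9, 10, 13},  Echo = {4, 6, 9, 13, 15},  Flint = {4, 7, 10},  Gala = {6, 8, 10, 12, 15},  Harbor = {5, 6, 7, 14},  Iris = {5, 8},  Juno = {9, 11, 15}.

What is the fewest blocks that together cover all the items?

Take {Atlas, Comet, Gala, Juno}. Their union is {4, 5, 6, 7, 8, 9, 10, 11, 12, 13, 14, 15, 16}, which is all 13 items.
No 3 of the 10 blocks cover everything (all 120 combinations miss at least one item), so 4 is optimal.

4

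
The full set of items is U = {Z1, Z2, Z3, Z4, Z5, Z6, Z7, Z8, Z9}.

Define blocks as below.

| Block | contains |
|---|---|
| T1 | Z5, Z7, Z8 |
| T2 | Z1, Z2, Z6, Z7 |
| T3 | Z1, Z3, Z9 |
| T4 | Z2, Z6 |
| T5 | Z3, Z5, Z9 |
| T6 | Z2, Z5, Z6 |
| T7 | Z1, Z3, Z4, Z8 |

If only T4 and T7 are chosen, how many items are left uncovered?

3

Union of T4, T7 = {Z1, Z2, Z3, Z4, Z6, Z8}.
Not covered: Z5, Z7, Z9 — 3 items.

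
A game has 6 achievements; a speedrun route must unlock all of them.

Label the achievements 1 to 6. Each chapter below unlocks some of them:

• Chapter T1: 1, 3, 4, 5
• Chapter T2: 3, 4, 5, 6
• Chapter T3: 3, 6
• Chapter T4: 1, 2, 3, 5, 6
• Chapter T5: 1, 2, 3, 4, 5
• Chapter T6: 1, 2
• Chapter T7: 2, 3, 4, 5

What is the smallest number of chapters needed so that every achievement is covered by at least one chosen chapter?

2

Take {T4, T5}. Their union is {1, 2, 3, 4, 5, 6}, which is all 6 achievements.
No single chapter has all 6 achievements (the largest, T4, has 5), so 2 is optimal.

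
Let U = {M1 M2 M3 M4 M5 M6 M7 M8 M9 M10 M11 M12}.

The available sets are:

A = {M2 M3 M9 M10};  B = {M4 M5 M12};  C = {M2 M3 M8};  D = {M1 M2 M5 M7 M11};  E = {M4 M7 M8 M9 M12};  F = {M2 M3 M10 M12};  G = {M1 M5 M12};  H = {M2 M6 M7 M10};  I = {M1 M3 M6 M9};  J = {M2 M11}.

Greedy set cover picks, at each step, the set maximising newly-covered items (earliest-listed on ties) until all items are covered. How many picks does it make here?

Greedy: pick D (covers 5 new) → pick E (covers 4 new) → pick A (covers 2 new) → pick H (covers 1 new). Total picks: 4.

4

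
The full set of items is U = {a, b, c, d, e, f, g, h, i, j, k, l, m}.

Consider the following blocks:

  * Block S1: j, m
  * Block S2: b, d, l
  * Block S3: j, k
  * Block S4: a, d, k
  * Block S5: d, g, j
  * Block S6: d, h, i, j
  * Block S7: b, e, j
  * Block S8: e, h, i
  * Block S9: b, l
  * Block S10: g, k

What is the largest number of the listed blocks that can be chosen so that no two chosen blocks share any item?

4

S1, S8, S9, S10 are pairwise disjoint (S1={j,m}; S8={e,h,i}; S9={b,l}; S10={g,k}).
Every remaining block overlaps one of these, and no 5 of the listed blocks are pairwise disjoint, so 4 is the maximum.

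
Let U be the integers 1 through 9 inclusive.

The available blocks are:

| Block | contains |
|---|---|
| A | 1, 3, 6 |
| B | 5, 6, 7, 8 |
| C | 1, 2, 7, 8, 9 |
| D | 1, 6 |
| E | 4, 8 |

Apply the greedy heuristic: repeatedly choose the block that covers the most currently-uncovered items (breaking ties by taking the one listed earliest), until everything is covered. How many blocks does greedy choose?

Greedy: pick C (covers 5 new) → pick A (covers 2 new) → pick B (covers 1 new) → pick E (covers 1 new). Total picks: 4.

4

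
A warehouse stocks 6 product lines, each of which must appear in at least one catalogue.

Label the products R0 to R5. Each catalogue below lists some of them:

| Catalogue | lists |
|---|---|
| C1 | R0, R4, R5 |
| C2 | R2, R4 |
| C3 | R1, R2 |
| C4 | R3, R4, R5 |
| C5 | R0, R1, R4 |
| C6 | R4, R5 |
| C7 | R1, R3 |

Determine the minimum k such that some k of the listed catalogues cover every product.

3

Take {C1, C2, C7}. Their union is {R0, R1, R2, R3, R4, R5}, which is all 6 products.
No 2 of the 7 catalogues cover everything (all 21 combinations miss at least one product), so 3 is optimal.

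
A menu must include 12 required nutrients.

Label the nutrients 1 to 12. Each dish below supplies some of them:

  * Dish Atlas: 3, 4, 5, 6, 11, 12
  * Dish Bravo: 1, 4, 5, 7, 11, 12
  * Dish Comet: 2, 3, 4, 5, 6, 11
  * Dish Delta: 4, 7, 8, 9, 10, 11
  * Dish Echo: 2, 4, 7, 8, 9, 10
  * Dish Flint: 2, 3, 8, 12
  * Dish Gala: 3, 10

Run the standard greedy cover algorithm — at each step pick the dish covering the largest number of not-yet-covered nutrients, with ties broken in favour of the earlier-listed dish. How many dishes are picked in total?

Greedy: pick Atlas (covers 6 new) → pick Echo (covers 5 new) → pick Bravo (covers 1 new). Total picks: 3.

3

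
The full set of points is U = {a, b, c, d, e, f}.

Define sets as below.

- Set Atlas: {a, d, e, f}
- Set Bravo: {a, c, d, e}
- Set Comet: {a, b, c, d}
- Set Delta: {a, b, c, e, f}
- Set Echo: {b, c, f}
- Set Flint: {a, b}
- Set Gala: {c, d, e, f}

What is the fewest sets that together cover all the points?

Take {Bravo, Echo}. Their union is {a, b, c, d, e, f}, which is all 6 points.
No single set has all 6 points (the largest, Delta, has 5), so 2 is optimal.

2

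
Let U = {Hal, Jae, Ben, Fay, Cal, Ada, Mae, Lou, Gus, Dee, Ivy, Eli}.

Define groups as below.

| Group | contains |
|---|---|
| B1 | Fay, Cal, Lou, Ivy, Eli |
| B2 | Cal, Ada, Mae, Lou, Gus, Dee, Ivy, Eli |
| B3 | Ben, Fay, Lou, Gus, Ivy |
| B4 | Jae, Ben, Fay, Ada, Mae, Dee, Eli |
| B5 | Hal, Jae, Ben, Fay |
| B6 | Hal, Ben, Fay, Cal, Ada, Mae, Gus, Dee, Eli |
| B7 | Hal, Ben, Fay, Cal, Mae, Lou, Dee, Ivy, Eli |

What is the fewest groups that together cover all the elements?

2

Take {B2, B5}. Their union is {Hal, Jae, Ben, Fay, Cal, Ada, Mae, Lou, Gus, Dee, Ivy, Eli}, which is all 12 elements.
No single group has all 12 elements (the largest, B6, has 9), so 2 is optimal.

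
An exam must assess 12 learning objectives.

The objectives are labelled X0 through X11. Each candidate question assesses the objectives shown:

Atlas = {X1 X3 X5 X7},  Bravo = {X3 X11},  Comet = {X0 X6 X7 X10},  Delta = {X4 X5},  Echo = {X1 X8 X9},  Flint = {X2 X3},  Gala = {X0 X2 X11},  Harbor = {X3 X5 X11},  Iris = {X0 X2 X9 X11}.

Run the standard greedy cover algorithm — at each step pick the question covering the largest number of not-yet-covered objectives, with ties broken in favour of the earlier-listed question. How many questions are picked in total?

Greedy: pick Atlas (covers 4 new) → pick Iris (covers 4 new) → pick Comet (covers 2 new) → pick Delta (covers 1 new) → pick Echo (covers 1 new). Total picks: 5.

5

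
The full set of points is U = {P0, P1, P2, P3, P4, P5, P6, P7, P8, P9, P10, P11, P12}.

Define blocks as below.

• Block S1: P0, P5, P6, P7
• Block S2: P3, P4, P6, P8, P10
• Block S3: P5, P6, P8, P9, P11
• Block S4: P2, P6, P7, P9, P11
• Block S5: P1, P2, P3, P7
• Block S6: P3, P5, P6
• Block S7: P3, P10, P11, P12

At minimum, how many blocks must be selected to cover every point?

S1 and S2 and S4 and S5 and S7 together: S1 ∪ S2 ∪ S4 ∪ S5 ∪ S7 = {P0, P1, P2, P3, P4, P5, P6, P7, P8, P9, P10, P11, P12} — every point is covered.
No 4 of the 7 blocks cover everything (all 35 combinations miss at least one point), so 5 is optimal.

5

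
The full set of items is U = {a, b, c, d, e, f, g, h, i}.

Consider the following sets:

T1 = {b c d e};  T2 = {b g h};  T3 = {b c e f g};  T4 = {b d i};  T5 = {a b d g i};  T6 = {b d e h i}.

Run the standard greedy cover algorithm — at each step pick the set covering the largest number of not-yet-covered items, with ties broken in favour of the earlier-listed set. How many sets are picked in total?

Greedy: pick T3 (covers 5 new) → pick T5 (covers 3 new) → pick T2 (covers 1 new). Total picks: 3.

3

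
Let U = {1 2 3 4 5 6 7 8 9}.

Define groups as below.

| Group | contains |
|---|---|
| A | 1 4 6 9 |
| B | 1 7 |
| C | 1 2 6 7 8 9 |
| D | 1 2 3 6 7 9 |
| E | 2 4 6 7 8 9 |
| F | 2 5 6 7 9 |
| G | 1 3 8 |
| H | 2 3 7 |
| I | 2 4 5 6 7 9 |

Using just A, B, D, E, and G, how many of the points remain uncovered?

Union of A, B, D, E, G = {1, 2, 3, 4, 6, 7, 8, 9}.
Not covered: 5 — 1 point.

1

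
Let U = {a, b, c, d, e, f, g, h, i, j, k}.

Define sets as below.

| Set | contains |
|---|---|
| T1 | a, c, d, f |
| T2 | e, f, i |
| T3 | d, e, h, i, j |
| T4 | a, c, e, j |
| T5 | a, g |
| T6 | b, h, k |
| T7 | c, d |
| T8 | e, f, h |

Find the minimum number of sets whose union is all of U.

Take {T1, T3, T5, T6}. Their union is {a, b, c, d, e, f, g, h, i, j, k}, which is all 11 elements.
No 3 of the 8 sets cover everything (all 56 combinations miss at least one element), so 4 is optimal.

4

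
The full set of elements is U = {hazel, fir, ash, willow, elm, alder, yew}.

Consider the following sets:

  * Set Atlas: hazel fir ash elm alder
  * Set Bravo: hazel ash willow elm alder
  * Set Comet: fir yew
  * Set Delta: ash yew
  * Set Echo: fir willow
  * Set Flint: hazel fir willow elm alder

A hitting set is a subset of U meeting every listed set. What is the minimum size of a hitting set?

2

The 2 elements {fir, ash} hit every set.
The sets Delta, Flint are pairwise disjoint, so any hitting set needs a separate element for each — at least 2. Hence 2 is optimal.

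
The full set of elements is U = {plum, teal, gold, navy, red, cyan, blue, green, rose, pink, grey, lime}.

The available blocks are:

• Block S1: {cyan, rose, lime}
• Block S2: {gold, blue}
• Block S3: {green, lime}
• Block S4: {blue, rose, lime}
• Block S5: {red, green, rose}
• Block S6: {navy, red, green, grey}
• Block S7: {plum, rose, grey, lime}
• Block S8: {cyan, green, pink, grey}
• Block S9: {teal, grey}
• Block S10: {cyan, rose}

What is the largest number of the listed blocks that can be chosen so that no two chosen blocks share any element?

S2, S3, S9, S10 are pairwise disjoint (S2={gold,blue}; S3={green,lime}; S9={teal,grey}; S10={cyan,rose}).
Every remaining block overlaps one of these, and no 5 of the listed blocks are pairwise disjoint, so 4 is the maximum.

4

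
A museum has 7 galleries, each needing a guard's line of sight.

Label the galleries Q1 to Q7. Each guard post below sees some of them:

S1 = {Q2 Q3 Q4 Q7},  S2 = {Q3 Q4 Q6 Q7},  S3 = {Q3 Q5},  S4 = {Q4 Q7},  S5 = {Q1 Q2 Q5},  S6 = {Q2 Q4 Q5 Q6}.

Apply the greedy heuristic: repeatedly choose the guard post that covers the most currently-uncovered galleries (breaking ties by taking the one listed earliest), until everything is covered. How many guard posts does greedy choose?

Greedy: pick S1 (covers 4 new) → pick S5 (covers 2 new) → pick S2 (covers 1 new). Total picks: 3.
(The true minimum cover uses only 2 guard posts, so greedy is not optimal here.)

3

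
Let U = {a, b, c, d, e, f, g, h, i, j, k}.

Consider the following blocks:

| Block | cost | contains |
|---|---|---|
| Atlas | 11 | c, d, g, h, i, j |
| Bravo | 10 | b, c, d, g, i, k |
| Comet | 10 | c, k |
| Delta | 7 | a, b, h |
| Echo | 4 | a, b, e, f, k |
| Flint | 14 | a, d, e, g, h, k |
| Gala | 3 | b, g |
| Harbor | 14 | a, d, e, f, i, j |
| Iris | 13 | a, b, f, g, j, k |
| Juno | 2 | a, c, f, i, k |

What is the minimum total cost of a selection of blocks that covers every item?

15

Atlas, Echo together cover every item (Atlas ∪ Echo = {a, b, c, d, e, f, g, h, i, j, k}); total cost 11 + 4 = 15.
The greedy pick Juno, Gala, Atlas, Echo costs 20; no covering selection beats 15.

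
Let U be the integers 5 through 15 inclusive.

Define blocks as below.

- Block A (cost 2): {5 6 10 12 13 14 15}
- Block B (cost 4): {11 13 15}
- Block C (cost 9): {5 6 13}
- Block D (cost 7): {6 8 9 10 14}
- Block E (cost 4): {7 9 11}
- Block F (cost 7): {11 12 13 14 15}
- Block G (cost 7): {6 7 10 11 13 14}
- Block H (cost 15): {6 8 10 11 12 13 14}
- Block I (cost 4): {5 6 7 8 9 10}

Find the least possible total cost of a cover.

A, B, I together cover every item (A ∪ B ∪ I = {5, 6, 7, 8, 9, 10, 11, 12, 13, 14, 15}); total cost 2 + 4 + 4 = 10.
No covering selection has total cost below 10.

10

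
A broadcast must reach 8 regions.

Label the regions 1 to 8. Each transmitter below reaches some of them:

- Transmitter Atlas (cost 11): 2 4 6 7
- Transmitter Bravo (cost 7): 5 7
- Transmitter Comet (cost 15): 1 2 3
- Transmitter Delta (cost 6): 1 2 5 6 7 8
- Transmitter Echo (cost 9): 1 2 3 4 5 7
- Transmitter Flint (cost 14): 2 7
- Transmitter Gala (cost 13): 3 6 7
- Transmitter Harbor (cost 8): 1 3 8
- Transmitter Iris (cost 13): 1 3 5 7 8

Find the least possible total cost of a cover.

Delta, Echo together cover every region (Delta ∪ Echo = {1, 2, 3, 4, 5, 6, 7, 8}); total cost 6 + 9 = 15.
No covering selection has total cost below 15.

15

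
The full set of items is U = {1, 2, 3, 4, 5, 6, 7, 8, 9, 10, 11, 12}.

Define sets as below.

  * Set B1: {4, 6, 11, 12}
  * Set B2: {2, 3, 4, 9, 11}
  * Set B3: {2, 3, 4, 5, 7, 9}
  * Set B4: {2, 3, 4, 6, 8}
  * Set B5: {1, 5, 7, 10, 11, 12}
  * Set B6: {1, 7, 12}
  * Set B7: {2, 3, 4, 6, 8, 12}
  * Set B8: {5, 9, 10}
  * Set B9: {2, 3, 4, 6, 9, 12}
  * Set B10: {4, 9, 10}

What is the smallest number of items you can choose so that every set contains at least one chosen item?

3

Take H = {1, 6, 9}. Each listed set contains at least one of these, so H is a hitting set of size 3.
The sets B4, B6, B8 are pairwise disjoint, so any hitting set needs a separate item for each — at least 3. Hence 3 is optimal.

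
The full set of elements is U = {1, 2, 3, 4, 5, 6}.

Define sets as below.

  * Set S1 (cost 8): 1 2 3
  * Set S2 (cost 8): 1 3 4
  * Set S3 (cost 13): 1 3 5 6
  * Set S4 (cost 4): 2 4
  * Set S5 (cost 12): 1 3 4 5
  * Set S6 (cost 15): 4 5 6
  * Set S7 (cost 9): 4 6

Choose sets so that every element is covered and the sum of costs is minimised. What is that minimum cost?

S3, S4 together cover every element (S3 ∪ S4 = {1, 2, 3, 4, 5, 6}); total cost 13 + 4 = 17.
No covering selection has total cost below 17.

17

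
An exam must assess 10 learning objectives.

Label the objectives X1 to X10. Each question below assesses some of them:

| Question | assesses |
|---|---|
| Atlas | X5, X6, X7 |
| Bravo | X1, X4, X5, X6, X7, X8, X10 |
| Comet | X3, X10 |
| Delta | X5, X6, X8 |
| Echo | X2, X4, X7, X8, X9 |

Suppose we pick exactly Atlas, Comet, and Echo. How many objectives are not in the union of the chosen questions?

1

Union of Atlas, Comet, Echo = {X2, X3, X4, X5, X6, X7, X8, X9, X10}.
Not covered: X1 — 1 objective.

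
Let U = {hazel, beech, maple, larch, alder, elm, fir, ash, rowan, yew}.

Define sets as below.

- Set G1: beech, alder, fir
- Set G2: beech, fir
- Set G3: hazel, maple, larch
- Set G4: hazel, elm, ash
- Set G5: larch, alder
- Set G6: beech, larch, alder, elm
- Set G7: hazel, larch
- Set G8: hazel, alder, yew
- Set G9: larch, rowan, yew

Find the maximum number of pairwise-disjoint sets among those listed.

G2, G4, G9 are pairwise disjoint (G2={beech,fir}; G4={hazel,elm,ash}; G9={larch,rowan,yew}).
Every remaining set overlaps one of these, and no 4 of the listed sets are pairwise disjoint, so 3 is the maximum.

3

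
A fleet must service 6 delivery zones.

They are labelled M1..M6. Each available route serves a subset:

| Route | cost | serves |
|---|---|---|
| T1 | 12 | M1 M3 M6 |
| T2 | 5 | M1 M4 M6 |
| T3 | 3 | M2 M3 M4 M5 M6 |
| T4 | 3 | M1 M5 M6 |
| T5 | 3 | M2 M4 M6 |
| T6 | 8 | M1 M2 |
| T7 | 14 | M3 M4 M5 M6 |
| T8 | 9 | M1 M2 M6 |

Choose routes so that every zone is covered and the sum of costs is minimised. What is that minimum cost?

6

T3, T4 together cover every zone (T3 ∪ T4 = {M1, M2, M3, M4, M5, M6}); total cost 3 + 3 = 6.
No covering selection has total cost below 6.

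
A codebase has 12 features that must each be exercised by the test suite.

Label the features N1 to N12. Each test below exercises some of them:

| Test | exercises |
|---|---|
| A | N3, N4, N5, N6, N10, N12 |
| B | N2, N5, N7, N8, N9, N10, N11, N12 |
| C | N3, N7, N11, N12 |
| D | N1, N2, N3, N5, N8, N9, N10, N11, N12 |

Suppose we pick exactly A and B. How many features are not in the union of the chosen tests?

1

Union of A, B = {N2, N3, N4, N5, N6, N7, N8, N9, N10, N11, N12}.
Not covered: N1 — 1 feature.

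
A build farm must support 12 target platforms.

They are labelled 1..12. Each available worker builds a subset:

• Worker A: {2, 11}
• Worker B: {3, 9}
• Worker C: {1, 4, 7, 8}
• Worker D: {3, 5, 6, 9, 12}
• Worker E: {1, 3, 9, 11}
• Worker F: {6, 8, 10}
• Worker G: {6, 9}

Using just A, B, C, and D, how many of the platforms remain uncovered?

1

Union of A, B, C, D = {1, 2, 3, 4, 5, 6, 7, 8, 9, 11, 12}.
Not covered: 10 — 1 platform.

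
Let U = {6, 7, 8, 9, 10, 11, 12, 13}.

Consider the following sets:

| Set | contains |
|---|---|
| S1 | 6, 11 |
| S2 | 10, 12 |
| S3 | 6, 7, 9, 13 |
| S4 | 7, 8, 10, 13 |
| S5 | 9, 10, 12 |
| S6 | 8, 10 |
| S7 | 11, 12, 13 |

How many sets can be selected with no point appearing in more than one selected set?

S1, S6 are pairwise disjoint (S1={6,11}; S6={8,10}).
Every remaining set overlaps one of these, and no 3 of the listed sets are pairwise disjoint, so 2 is the maximum.

2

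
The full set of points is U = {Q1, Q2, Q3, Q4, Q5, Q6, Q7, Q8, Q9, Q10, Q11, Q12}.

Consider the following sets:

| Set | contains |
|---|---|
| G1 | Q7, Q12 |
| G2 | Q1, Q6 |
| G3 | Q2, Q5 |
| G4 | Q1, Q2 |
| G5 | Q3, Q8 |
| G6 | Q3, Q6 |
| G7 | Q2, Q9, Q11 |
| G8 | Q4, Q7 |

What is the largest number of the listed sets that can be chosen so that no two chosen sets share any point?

G1, G2, G5, G7 are pairwise disjoint (G1={Q7,Q12}; G2={Q1,Q6}; G5={Q3,Q8}; G7={Q2,Q9,Q11}).
Every remaining set overlaps one of these, and no 5 of the listed sets are pairwise disjoint, so 4 is the maximum.

4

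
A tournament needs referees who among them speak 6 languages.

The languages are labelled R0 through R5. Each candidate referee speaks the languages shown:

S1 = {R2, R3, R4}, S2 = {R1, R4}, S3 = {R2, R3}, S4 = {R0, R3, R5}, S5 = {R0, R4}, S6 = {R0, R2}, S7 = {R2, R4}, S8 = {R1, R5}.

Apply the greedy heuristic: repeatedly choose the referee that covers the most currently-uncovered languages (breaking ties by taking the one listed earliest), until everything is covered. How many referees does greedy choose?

Greedy: pick S1 (covers 3 new) → pick S4 (covers 2 new) → pick S2 (covers 1 new). Total picks: 3.

3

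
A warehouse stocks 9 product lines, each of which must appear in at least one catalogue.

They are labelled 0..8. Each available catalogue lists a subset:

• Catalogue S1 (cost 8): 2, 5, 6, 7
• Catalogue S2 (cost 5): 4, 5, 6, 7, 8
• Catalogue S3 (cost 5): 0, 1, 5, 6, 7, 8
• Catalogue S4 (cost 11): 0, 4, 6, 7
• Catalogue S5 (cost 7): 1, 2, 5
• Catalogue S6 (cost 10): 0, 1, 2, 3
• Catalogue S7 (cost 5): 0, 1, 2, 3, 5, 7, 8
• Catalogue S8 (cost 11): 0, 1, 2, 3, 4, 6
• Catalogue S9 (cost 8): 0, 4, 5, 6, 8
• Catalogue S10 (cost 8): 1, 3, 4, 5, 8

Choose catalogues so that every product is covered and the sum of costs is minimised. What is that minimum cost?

10

S2, S7 together cover every product (S2 ∪ S7 = {0, 1, 2, 3, 4, 5, 6, 7, 8}); total cost 5 + 5 = 10.
No covering selection has total cost below 10.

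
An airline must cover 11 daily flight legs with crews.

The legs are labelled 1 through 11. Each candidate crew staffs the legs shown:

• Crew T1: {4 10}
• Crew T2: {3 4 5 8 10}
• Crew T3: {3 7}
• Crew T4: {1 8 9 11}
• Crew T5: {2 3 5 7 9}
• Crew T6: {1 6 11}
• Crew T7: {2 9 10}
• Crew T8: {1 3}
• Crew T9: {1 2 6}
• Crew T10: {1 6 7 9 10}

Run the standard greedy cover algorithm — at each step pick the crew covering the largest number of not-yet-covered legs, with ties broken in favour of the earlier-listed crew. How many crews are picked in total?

4

Greedy: pick T2 (covers 5 new) → pick T10 (covers 4 new) → pick T4 (covers 1 new) → pick T5 (covers 1 new). Total picks: 4.
(The true minimum cover uses only 3 crews, so greedy is not optimal here.)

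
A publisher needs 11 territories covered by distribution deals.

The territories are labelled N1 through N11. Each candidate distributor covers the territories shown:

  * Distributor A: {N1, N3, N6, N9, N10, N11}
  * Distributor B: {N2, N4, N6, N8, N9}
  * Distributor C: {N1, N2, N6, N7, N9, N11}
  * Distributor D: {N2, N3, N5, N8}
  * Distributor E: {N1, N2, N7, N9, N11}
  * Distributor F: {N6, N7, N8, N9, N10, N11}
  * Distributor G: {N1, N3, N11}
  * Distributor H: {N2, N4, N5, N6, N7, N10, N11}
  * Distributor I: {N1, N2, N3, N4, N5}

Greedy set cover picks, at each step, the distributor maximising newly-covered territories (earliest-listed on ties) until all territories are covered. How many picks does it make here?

Greedy: pick H (covers 7 new) → pick A (covers 3 new) → pick B (covers 1 new). Total picks: 3.
(The true minimum cover uses only 2 distributors, so greedy is not optimal here.)

3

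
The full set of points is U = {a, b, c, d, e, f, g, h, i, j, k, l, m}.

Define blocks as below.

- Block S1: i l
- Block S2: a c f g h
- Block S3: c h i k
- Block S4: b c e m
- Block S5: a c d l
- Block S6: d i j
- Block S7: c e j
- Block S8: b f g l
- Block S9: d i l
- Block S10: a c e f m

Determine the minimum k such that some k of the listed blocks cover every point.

S3, S6, S8, and S10 cover everything between them: the union {a, b, c, d, e, f, g, h, i, j, k, l, m} is all of U.
Only S3 contains k, so S3 is forced; the remaining 9 points need at least 3 more blocks (each remaining block adds at most 4) — so at least 4 blocks are needed, and 4 is optimal.

4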